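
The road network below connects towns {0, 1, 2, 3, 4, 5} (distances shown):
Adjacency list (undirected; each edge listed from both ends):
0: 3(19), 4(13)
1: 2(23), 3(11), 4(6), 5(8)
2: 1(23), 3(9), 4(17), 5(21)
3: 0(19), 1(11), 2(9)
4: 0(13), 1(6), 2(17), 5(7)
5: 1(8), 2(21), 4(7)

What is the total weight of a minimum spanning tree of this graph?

Grow the tree from 4 using Prim:
Step 1: cheapest edge leaving the tree is 1–4 (6); add 1.
Step 2: cheapest edge leaving the tree is 4–5 (7); add 5.
Step 3: cheapest edge leaving the tree is 1–3 (11); add 3.
Step 4: cheapest edge leaving the tree is 2–3 (9); add 2.
Step 5: cheapest edge leaving the tree is 0–4 (13); add 0.
MST edges: 1–4, 4–5, 1–3, 2–3, 0–4; total weight 6+7+11+9+13 = 46.

46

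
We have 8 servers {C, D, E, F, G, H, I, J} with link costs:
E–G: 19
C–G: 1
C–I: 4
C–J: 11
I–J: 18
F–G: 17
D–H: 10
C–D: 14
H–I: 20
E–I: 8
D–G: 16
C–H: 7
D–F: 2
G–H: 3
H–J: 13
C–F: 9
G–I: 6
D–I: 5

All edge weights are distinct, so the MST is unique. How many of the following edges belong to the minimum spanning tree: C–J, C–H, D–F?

2

Sort edges by weight, then run Kruskal:
C–G (1): add — endpoints in different components.
D–F (2): add — endpoints in different components.
G–H (3): add — endpoints in different components.
C–I (4): add — endpoints in different components.
D–I (5): add — endpoints in different components.
G–I (6): skip — G and I already connected.
C–H (7): skip — C and H already connected.
E–I (8): add — endpoints in different components.
C–F (9): skip — C and F already connected.
D–H (10): skip — D and H already connected.
C–J (11): add — endpoints in different components.
MST edge set: {C–G, D–F, G–H, C–I, D–I, E–I, C–J}.
Of the listed edges, {C–J, D–F} are in the MST → 2.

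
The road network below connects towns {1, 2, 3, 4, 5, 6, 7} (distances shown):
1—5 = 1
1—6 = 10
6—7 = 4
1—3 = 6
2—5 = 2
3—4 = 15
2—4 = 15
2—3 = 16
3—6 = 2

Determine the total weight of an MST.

Prim's algorithm from 7:
Step 1: frontier [6—7 4] → take 6—7 (4); add 6.
Step 2: frontier [3—6 2, 1—6 10] → take 3—6 (2); add 3.
Step 3: frontier [1—3 6, 3—4 15, 2—3 16, 1—6 10] → take 1—3 (6); add 1.
Step 4: frontier [1—5 1, 3—4 15, 2—3 16] → take 1—5 (1); add 5.
Step 5: frontier [3—4 15, 2—3 16, 2—5 2] → take 2—5 (2); add 2.
Step 6: frontier [2—4 15, 3—4 15] → take 2—4 (15); add 4.
MST edges: 6—7, 3—6, 1—3, 1—5, 2—5, 2—4; total weight 4+2+6+1+2+15 = 30.

30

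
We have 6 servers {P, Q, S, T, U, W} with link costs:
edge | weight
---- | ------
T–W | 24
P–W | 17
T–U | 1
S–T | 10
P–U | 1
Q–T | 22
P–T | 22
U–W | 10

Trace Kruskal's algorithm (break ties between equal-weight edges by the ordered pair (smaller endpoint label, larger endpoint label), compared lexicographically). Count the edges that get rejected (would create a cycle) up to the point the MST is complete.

2

Sort edges by weight, then run Kruskal:
P–U (1): add — endpoints in different components.
T–U (1): add — endpoints in different components.
S–T (10): add — endpoints in different components.
U–W (10): add — endpoints in different components.
P–W (17): skip — W and P already connected.
P–T (22): skip — T and P already connected.
Q–T (22): add — endpoints in different components.
Edges rejected before the tree was complete: 2.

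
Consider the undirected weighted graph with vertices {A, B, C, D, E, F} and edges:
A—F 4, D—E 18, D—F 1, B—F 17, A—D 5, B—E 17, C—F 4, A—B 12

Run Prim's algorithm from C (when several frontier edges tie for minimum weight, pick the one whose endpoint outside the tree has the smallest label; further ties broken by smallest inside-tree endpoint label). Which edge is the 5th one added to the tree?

B-E

Prim, starting at C.
Step 1: frontier [C—F 4] → take C—F (4); add F.
Step 2: frontier [D—F 1, A—F 4, B—F 17] → take D—F (1); add D.
Step 3: frontier [A—D 5, D—E 18, A—F 4, B—F 17] → take A—F (4); add A.
Step 4: frontier [A—B 12, D—E 18, B—F 17] → take A—B (12); add B.
Step 5: frontier [B—E 17, D—E 18] → take B—E (17); add E.
The 5th edge added is B—E.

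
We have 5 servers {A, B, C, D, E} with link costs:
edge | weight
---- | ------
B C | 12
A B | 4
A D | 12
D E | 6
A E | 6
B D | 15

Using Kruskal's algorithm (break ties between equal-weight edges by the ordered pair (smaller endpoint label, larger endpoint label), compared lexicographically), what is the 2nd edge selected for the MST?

A-E

Kruskal's algorithm — process edges by increasing weight (ties by edge label):
A B (4): add — endpoints in different components.
A E (6): add — endpoints in different components.
D E (6): add — endpoints in different components.
A D (12): skip — A and D already connected.
B C (12): add — endpoints in different components.
The 2nd edge added is A E.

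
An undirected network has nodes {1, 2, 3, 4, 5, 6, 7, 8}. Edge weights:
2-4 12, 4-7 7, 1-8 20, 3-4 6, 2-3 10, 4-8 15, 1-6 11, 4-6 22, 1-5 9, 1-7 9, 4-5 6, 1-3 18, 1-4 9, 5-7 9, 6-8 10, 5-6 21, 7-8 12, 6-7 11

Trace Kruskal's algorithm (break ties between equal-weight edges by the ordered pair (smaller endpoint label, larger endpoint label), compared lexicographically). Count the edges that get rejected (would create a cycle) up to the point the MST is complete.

Kruskal's algorithm — process edges by increasing weight (ties by edge label):
3-4 (6): add — endpoints in different components.
4-5 (6): add — endpoints in different components.
4-7 (7): add — endpoints in different components.
1-4 (9): add — endpoints in different components.
1-5 (9): skip — 1 and 5 already connected.
1-7 (9): skip — 1 and 7 already connected.
5-7 (9): skip — 5 and 7 already connected.
2-3 (10): add — endpoints in different components.
6-8 (10): add — endpoints in different components.
1-6 (11): add — endpoints in different components.
Edges rejected before the tree was complete: 3.

3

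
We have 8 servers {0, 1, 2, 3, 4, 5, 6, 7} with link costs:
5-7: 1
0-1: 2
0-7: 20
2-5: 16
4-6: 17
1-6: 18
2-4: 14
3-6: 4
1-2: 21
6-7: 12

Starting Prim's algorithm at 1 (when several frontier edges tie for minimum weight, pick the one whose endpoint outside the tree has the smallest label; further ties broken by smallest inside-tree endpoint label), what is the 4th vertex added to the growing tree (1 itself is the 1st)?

3

Prim's algorithm from 1:
Step 1: cheapest edge leaving the tree is 0-1 (2); add 0.
Step 2: cheapest edge leaving the tree is 1-6 (18); add 6.
Step 3: cheapest edge leaving the tree is 3-6 (4); add 3.
Step 4: cheapest edge leaving the tree is 6-7 (12); add 7.
Step 5: cheapest edge leaving the tree is 5-7 (1); add 5.
Step 6: cheapest edge leaving the tree is 2-5 (16); add 2.
Step 7: cheapest edge leaving the tree is 2-4 (14); add 4.
Vertex order: 1, 0, 6, 3, 7, 5, 2, 4. The 4th vertex is 3.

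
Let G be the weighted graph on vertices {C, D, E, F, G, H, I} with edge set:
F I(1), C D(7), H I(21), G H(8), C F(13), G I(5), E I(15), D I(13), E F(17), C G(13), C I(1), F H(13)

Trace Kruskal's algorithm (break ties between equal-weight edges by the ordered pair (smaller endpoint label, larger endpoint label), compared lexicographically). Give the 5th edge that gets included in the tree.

Kruskal: consider edges lightest-first.
C I (1): add — endpoints in different components.
F I (1): add — endpoints in different components.
G I (5): add — endpoints in different components.
C D (7): add — endpoints in different components.
G H (8): add — endpoints in different components.
C F (13): skip — C and F already connected.
C G (13): skip — C and G already connected.
D I (13): skip — D and I already connected.
F H (13): skip — F and H already connected.
E I (15): add — endpoints in different components.
The 5th edge added is G H.

G-H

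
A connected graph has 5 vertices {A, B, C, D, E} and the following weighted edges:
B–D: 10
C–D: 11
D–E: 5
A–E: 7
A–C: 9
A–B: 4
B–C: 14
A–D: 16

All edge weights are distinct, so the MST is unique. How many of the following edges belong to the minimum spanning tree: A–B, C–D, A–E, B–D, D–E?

Kruskal: consider edges lightest-first.
A–B (4): add. Components now {A,B} {C} {D} {E}
D–E (5): add. Components now {A,B} {C} {D,E}
A–E (7): add. Components now {A,B,D,E} {C}
A–C (9): add. Components now {A,B,C,D,E}
MST edge set: {A–B, D–E, A–E, A–C}.
Of the listed edges, {A–B, A–E, D–E} are in the MST → 3.

3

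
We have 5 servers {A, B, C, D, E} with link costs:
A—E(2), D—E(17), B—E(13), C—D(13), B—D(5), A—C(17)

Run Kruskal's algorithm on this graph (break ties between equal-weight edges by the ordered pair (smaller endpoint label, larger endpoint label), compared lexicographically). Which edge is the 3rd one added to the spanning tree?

B-E

Kruskal's algorithm — process edges by increasing weight (ties by edge label):
A—E (2): add — endpoints in different components.
B—D (5): add — endpoints in different components.
B—E (13): add — endpoints in different components.
C—D (13): add — endpoints in different components.
The 3rd edge added is B—E.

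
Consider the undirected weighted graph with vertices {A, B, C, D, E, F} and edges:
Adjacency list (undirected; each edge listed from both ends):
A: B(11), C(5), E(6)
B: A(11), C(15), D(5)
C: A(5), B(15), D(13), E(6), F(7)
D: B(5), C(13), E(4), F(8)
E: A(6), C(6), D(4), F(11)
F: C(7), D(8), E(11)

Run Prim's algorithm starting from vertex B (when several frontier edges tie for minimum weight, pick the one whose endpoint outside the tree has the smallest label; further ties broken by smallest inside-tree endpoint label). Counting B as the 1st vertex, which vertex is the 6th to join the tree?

Prim's algorithm from B:
Step 1: cheapest edge leaving the tree is B D (5); add D.
Step 2: cheapest edge leaving the tree is D E (4); add E.
Step 3: cheapest edge leaving the tree is A E (6); add A.
Step 4: cheapest edge leaving the tree is A C (5); add C.
Step 5: cheapest edge leaving the tree is C F (7); add F.
Vertex order: B, D, E, A, C, F. The 6th vertex is F.

F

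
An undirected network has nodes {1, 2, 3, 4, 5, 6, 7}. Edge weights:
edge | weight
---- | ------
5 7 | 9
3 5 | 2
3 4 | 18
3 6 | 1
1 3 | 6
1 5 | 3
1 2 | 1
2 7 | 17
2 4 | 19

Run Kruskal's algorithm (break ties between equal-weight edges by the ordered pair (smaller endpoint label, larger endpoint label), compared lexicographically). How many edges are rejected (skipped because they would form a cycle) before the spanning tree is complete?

Sort edges by weight, then run Kruskal:
1 2 (1): add. Components now {1,2} {3} {4} {5} {6} {7}
3 6 (1): add. Components now {1,2} {3,6} {4} {5} {7}
3 5 (2): add. Components now {1,2} {3,5,6} {4} {7}
1 5 (3): add. Components now {1,2,3,5,6} {4} {7}
1 3 (6): skip — 1 and 3 already connected.
5 7 (9): add. Components now {1,2,3,5,6,7} {4}
2 7 (17): skip — 2 and 7 already connected.
3 4 (18): add. Components now {1,2,3,4,5,6,7}
Edges rejected before the tree was complete: 2.

2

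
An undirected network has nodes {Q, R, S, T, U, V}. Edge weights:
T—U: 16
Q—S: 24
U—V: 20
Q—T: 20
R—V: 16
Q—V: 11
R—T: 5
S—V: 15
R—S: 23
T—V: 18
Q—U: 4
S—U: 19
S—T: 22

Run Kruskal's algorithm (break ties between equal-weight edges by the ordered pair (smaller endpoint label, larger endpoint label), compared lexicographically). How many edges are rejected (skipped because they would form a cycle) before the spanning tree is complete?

0

Kruskal's algorithm — process edges by increasing weight (ties by edge label):
Q—U (4): add. Components now {S} {V} {T} {Q,U} {R}
R—T (5): add. Components now {S} {V} {R,T} {Q,U}
Q—V (11): add. Components now {S} {Q,U,V} {R,T}
S—V (15): add. Components now {Q,S,U,V} {R,T}
R—V (16): add. Components now {Q,R,S,T,U,V}
Edges rejected before the tree was complete: 0.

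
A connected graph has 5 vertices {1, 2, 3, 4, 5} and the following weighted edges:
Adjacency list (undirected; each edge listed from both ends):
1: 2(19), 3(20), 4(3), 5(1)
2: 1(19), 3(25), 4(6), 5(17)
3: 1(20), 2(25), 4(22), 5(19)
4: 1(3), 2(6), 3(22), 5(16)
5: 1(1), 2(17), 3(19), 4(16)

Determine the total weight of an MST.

29

Kruskal's algorithm — process edges by increasing weight (ties by edge label):
1—5 (1): add — endpoints in different components.
1—4 (3): add — endpoints in different components.
2—4 (6): add — endpoints in different components.
4—5 (16): skip — 4 and 5 already connected.
2—5 (17): skip — 2 and 5 already connected.
1—2 (19): skip — 1 and 2 already connected.
3—5 (19): add — endpoints in different components.
MST edges: 1—5, 1—4, 2—4, 3—5; total weight 1+3+6+19 = 29.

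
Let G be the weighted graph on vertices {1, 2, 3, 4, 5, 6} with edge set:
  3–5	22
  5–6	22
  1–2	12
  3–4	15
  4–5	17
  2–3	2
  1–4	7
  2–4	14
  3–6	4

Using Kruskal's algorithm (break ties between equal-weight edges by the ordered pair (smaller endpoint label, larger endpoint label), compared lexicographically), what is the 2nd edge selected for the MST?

Kruskal's algorithm — process edges by increasing weight (ties by edge label):
2–3 (2): add. Components now {1} {2,3} {4} {5} {6}
3–6 (4): add. Components now {1} {2,3,6} {4} {5}
1–4 (7): add. Components now {1,4} {2,3,6} {5}
1–2 (12): add. Components now {1,2,3,4,6} {5}
2–4 (14): skip — 2 and 4 already connected.
3–4 (15): skip — 3 and 4 already connected.
4–5 (17): add. Components now {1,2,3,4,5,6}
The 2nd edge added is 3–6.

3-6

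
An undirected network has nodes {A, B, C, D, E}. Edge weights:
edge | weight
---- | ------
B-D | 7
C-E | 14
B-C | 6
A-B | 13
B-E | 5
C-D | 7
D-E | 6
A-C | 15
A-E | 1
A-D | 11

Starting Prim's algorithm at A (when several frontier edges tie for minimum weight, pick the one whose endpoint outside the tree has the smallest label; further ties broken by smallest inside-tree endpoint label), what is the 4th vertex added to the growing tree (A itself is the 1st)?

Prim's algorithm from A:
Step 1: frontier [A-E 1, A-D 11, A-B 13, A-C 15] → take A-E (1); add E.
Step 2: frontier [A-D 11, A-B 13, A-C 15, B-E 5, D-E 6, C-E 14] → take B-E (5); add B.
Step 3: frontier [A-D 11, A-C 15, B-C 6, B-D 7, D-E 6, C-E 14] → take B-C (6); add C.
Step 4: frontier [A-D 11, B-D 7, C-D 7, D-E 6] → take D-E (6); add D.
Vertex order: A, E, B, C, D. The 4th vertex is C.

C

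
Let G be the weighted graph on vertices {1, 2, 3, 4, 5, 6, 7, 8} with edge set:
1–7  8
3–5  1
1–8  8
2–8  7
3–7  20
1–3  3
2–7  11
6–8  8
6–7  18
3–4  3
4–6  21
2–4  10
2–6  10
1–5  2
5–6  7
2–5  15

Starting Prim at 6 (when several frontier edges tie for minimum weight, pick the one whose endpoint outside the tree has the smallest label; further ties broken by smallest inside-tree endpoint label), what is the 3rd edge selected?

Grow the tree from 6 using Prim:
Step 1: cheapest edge leaving the tree is 5–6 (7); add 5.
Step 2: cheapest edge leaving the tree is 3–5 (1); add 3.
Step 3: cheapest edge leaving the tree is 1–5 (2); add 1.
Step 4: cheapest edge leaving the tree is 3–4 (3); add 4.
Step 5: cheapest edge leaving the tree is 1–7 (8); add 7.
Step 6: cheapest edge leaving the tree is 1–8 (8); add 8.
Step 7: cheapest edge leaving the tree is 2–8 (7); add 2.
The 3rd edge added is 1–5.

1-5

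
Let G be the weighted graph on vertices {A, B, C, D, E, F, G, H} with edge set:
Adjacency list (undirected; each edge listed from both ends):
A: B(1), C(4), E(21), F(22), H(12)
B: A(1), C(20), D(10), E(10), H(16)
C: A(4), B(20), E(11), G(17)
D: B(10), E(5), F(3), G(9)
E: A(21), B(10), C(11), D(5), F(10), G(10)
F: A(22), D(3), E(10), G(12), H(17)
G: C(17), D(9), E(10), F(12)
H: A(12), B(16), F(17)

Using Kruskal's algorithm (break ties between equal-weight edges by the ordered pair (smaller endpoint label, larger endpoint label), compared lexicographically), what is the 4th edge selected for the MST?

Kruskal: consider edges lightest-first.
A-B (1): add — endpoints in different components.
D-F (3): add — endpoints in different components.
A-C (4): add — endpoints in different components.
D-E (5): add — endpoints in different components.
D-G (9): add — endpoints in different components.
B-D (10): add — endpoints in different components.
B-E (10): skip — B and E already connected.
E-F (10): skip — E and F already connected.
E-G (10): skip — E and G already connected.
C-E (11): skip — C and E already connected.
A-H (12): add — endpoints in different components.
The 4th edge added is D-E.

D-E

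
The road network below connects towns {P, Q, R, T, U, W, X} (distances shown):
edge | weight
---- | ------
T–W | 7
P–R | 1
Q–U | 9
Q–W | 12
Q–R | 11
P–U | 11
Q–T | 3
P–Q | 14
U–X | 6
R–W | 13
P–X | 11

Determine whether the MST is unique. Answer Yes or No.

Kruskal's algorithm — process edges by increasing weight (ties by edge label):
P–R (1): add — endpoints in different components.
Q–T (3): add — endpoints in different components.
U–X (6): add — endpoints in different components.
T–W (7): add — endpoints in different components.
Q–U (9): add — endpoints in different components.
P–U (11): add — endpoints in different components.
Non-tree edge Q–R has weight 11, equal to the heaviest edge on its tree cycle — swapping gives another MST of the same weight. Not unique.

No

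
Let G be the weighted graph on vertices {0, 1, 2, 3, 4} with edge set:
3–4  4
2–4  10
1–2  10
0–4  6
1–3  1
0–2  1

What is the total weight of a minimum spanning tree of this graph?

12

Sort edges by weight, then run Kruskal:
0–2 (1): add — endpoints in different components.
1–3 (1): add — endpoints in different components.
3–4 (4): add — endpoints in different components.
0–4 (6): add — endpoints in different components.
MST edges: 0–2, 1–3, 3–4, 0–4; total weight 1+1+4+6 = 12.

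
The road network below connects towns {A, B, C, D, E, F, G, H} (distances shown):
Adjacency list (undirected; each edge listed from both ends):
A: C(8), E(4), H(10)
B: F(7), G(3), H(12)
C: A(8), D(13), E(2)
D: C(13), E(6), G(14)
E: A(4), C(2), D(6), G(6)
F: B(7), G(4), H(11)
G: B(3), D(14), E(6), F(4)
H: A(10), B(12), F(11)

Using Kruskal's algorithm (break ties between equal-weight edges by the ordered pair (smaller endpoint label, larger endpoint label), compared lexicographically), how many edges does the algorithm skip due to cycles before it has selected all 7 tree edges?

2

Kruskal's algorithm — process edges by increasing weight (ties by edge label):
C E (2): add — endpoints in different components.
B G (3): add — endpoints in different components.
A E (4): add — endpoints in different components.
F G (4): add — endpoints in different components.
D E (6): add — endpoints in different components.
E G (6): add — endpoints in different components.
B F (7): skip — B and F already connected.
A C (8): skip — A and C already connected.
A H (10): add — endpoints in different components.
Edges rejected before the tree was complete: 2.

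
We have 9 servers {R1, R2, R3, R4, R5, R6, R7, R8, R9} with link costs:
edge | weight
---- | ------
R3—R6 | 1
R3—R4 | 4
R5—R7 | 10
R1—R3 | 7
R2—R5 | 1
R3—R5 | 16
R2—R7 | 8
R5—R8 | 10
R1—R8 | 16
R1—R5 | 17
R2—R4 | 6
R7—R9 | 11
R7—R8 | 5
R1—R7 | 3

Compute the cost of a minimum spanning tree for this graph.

38

Kruskal's algorithm — process edges by increasing weight (ties by edge label):
R2—R5 (1): add — endpoints in different components.
R3—R6 (1): add — endpoints in different components.
R1—R7 (3): add — endpoints in different components.
R3—R4 (4): add — endpoints in different components.
R7—R8 (5): add — endpoints in different components.
R2—R4 (6): add — endpoints in different components.
R1—R3 (7): add — endpoints in different components.
R2—R7 (8): skip — R7 and R2 already connected.
R5—R7 (10): skip — R7 and R5 already connected.
R5—R8 (10): skip — R5 and R8 already connected.
R7—R9 (11): add — endpoints in different components.
MST edges: R2—R5, R3—R6, R1—R7, R3—R4, R7—R8, R2—R4, R1—R3, R7—R9; total weight 1+1+3+4+5+6+7+11 = 38.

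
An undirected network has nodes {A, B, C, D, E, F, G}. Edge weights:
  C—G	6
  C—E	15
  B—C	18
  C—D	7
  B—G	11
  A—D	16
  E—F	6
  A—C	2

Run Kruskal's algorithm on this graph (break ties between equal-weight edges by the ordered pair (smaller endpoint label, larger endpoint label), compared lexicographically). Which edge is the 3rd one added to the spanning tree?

Kruskal's algorithm — process edges by increasing weight (ties by edge label):
A—C (2): add. Components now {A,C} {B} {D} {E} {F} {G}
C—G (6): add. Components now {A,C,G} {B} {D} {E} {F}
E—F (6): add. Components now {A,C,G} {B} {D} {E,F}
C—D (7): add. Components now {A,C,D,G} {B} {E,F}
B—G (11): add. Components now {A,B,C,D,G} {E,F}
C—E (15): add. Components now {A,B,C,D,E,F,G}
The 3rd edge added is E—F.

E-F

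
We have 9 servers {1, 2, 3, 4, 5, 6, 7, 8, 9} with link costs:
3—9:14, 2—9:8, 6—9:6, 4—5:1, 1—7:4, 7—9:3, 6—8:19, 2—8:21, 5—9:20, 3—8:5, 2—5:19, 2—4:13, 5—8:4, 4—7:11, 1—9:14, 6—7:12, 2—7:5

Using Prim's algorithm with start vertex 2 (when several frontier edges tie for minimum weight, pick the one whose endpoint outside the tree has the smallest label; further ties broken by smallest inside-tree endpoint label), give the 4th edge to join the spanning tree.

6-9

Prim's algorithm from 2:
Step 1: cheapest edge leaving the tree is 2—7 (5); add 7.
Step 2: cheapest edge leaving the tree is 7—9 (3); add 9.
Step 3: cheapest edge leaving the tree is 1—7 (4); add 1.
Step 4: cheapest edge leaving the tree is 6—9 (6); add 6.
Step 5: cheapest edge leaving the tree is 4—7 (11); add 4.
Step 6: cheapest edge leaving the tree is 4—5 (1); add 5.
Step 7: cheapest edge leaving the tree is 5—8 (4); add 8.
Step 8: cheapest edge leaving the tree is 3—8 (5); add 3.
The 4th edge added is 6—9.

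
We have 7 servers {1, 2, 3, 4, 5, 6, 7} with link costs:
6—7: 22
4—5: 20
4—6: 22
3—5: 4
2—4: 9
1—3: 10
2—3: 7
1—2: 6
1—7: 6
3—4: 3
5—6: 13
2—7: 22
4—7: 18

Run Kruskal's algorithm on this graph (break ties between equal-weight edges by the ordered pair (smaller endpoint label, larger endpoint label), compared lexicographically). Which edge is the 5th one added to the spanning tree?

Sort edges by weight, then run Kruskal:
3—4 (3): add — endpoints in different components.
3—5 (4): add — endpoints in different components.
1—2 (6): add — endpoints in different components.
1—7 (6): add — endpoints in different components.
2—3 (7): add — endpoints in different components.
2—4 (9): skip — 2 and 4 already connected.
1—3 (10): skip — 1 and 3 already connected.
5—6 (13): add — endpoints in different components.
The 5th edge added is 2—3.

2-3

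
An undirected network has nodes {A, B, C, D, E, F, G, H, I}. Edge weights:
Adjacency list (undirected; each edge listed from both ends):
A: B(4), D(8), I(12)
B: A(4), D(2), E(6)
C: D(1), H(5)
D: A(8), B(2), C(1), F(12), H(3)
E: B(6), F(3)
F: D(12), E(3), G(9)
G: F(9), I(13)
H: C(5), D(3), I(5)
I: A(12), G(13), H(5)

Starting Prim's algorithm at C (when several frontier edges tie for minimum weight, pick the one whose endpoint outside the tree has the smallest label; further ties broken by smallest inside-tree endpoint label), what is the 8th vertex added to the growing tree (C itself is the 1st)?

F

Grow the tree from C using Prim:
Step 1: cheapest edge leaving the tree is C—D (1); add D.
Step 2: cheapest edge leaving the tree is B—D (2); add B.
Step 3: cheapest edge leaving the tree is D—H (3); add H.
Step 4: cheapest edge leaving the tree is A—B (4); add A.
Step 5: cheapest edge leaving the tree is H—I (5); add I.
Step 6: cheapest edge leaving the tree is B—E (6); add E.
Step 7: cheapest edge leaving the tree is E—F (3); add F.
Step 8: cheapest edge leaving the tree is F—G (9); add G.
Vertex order: C, D, B, H, A, I, E, F, G. The 8th vertex is F.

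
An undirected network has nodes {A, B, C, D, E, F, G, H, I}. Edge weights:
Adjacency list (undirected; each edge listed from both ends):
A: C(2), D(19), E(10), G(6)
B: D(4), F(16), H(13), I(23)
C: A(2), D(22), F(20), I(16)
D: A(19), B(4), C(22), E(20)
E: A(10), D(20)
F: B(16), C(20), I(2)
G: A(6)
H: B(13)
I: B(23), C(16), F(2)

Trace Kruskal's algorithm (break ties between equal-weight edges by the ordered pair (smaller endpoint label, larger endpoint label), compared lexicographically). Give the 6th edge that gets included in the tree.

B-H

Kruskal: consider edges lightest-first.
A C (2): add — endpoints in different components.
F I (2): add — endpoints in different components.
B D (4): add — endpoints in different components.
A G (6): add — endpoints in different components.
A E (10): add — endpoints in different components.
B H (13): add — endpoints in different components.
B F (16): add — endpoints in different components.
C I (16): add — endpoints in different components.
The 6th edge added is B H.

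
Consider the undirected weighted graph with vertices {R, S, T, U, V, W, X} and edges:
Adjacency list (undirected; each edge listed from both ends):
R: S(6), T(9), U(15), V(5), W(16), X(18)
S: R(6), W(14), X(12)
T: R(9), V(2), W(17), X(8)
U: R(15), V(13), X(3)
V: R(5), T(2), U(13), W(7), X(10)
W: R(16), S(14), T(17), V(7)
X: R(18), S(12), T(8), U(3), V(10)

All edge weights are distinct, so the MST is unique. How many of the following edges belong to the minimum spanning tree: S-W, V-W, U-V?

1

Sort edges by weight, then run Kruskal:
T-V (2): add — endpoints in different components.
U-X (3): add — endpoints in different components.
R-V (5): add — endpoints in different components.
R-S (6): add — endpoints in different components.
V-W (7): add — endpoints in different components.
T-X (8): add — endpoints in different components.
MST edge set: {T-V, U-X, R-V, R-S, V-W, T-X}.
Of the listed edges, {V-W} are in the MST → 1.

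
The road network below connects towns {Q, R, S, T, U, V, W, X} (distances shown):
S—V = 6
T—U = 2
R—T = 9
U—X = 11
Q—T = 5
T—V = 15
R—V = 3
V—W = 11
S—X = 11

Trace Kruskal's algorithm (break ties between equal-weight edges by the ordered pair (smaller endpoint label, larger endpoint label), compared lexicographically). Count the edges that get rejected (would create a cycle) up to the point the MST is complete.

1

Kruskal: consider edges lightest-first.
T—U (2): add — endpoints in different components.
R—V (3): add — endpoints in different components.
Q—T (5): add — endpoints in different components.
S—V (6): add — endpoints in different components.
R—T (9): add — endpoints in different components.
S—X (11): add — endpoints in different components.
U—X (11): skip — X and U already connected.
V—W (11): add — endpoints in different components.
Edges rejected before the tree was complete: 1.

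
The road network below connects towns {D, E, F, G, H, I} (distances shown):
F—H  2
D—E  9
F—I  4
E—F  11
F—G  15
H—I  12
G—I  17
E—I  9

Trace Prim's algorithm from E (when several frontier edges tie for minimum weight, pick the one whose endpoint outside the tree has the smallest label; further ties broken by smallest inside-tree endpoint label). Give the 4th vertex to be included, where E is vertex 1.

F

Prim's algorithm from E:
Step 1: frontier [D—E 9, E—I 9, E—F 11] → take D—E (9); add D.
Step 2: frontier [E—I 9, E—F 11] → take E—I (9); add I.
Step 3: frontier [E—F 11, F—I 4, H—I 12, G—I 17] → take F—I (4); add F.
Step 4: frontier [F—H 2, F—G 15, H—I 12, G—I 17] → take F—H (2); add H.
Step 5: frontier [F—G 15, G—I 17] → take F—G (15); add G.
Vertex order: E, D, I, F, H, G. The 4th vertex is F.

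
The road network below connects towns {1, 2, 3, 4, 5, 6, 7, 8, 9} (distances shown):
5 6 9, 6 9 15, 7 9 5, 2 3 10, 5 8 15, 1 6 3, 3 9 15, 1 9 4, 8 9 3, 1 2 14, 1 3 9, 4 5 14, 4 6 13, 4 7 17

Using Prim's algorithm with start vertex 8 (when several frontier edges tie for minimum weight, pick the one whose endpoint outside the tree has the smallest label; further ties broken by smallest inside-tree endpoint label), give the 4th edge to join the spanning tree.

Prim's algorithm from 8:
Step 1: frontier [8 9 3, 5 8 15] → take 8 9 (3); add 9.
Step 2: frontier [5 8 15, 1 9 4, 7 9 5, 3 9 15, 6 9 15] → take 1 9 (4); add 1.
Step 3: frontier [1 6 3, 1 3 9, 1 2 14, 5 8 15, 7 9 5, 3 9 15, 6 9 15] → take 1 6 (3); add 6.
Step 4: frontier [1 3 9, 1 2 14, 5 6 9, 4 6 13, 5 8 15, 7 9 5, 3 9 15] → take 7 9 (5); add 7.
Step 5: frontier [1 3 9, 1 2 14, 5 6 9, 4 6 13, 4 7 17, 5 8 15, 3 9 15] → take 1 3 (9); add 3.
Step 6: frontier [1 2 14, 2 3 10, 5 6 9, 4 6 13, 4 7 17, 5 8 15] → take 5 6 (9); add 5.
Step 7: frontier [1 2 14, 2 3 10, 4 5 14, 4 6 13, 4 7 17] → take 2 3 (10); add 2.
Step 8: frontier [4 5 14, 4 6 13, 4 7 17] → take 4 6 (13); add 4.
The 4th edge added is 7 9.

7-9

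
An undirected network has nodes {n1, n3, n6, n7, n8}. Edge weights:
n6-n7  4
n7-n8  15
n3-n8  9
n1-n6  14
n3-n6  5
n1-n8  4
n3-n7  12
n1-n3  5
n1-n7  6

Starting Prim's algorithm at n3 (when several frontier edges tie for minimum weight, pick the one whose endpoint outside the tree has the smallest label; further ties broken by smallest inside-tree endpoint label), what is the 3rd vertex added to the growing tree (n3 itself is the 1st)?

n8

Prim's algorithm from n3:
Step 1: frontier [n1-n3 5, n3-n6 5, n3-n8 9, n3-n7 12] → take n1-n3 (5); add n1.
Step 2: frontier [n1-n8 4, n1-n7 6, n1-n6 14, n3-n6 5, n3-n8 9, n3-n7 12] → take n1-n8 (4); add n8.
Step 3: frontier [n1-n7 6, n1-n6 14, n3-n6 5, n3-n7 12, n7-n8 15] → take n3-n6 (5); add n6.
Step 4: frontier [n1-n7 6, n3-n7 12, n6-n7 4, n7-n8 15] → take n6-n7 (4); add n7.
Vertex order: n3, n1, n8, n6, n7. The 3rd vertex is n8.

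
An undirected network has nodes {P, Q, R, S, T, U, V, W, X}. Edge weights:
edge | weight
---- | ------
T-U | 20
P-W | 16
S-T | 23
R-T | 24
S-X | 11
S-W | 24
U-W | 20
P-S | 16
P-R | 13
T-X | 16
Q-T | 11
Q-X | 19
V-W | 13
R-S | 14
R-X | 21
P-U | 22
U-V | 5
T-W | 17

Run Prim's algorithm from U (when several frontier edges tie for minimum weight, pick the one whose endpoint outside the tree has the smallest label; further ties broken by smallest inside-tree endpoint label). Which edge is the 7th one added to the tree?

Prim's algorithm from U:
Step 1: cheapest edge leaving the tree is U-V (5); add V.
Step 2: cheapest edge leaving the tree is V-W (13); add W.
Step 3: cheapest edge leaving the tree is P-W (16); add P.
Step 4: cheapest edge leaving the tree is P-R (13); add R.
Step 5: cheapest edge leaving the tree is R-S (14); add S.
Step 6: cheapest edge leaving the tree is S-X (11); add X.
Step 7: cheapest edge leaving the tree is T-X (16); add T.
Step 8: cheapest edge leaving the tree is Q-T (11); add Q.
The 7th edge added is T-X.

T-X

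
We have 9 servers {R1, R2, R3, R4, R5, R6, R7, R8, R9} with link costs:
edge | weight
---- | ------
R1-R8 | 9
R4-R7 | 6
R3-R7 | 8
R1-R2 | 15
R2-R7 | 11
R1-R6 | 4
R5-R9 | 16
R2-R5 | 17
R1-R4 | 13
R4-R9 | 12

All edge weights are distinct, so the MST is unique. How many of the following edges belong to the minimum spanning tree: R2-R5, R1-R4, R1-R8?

Kruskal's algorithm — process edges by increasing weight (ties by edge label):
R1-R6 (4): add — endpoints in different components.
R4-R7 (6): add — endpoints in different components.
R3-R7 (8): add — endpoints in different components.
R1-R8 (9): add — endpoints in different components.
R2-R7 (11): add — endpoints in different components.
R4-R9 (12): add — endpoints in different components.
R1-R4 (13): add — endpoints in different components.
R1-R2 (15): skip — R1 and R2 already connected.
R5-R9 (16): add — endpoints in different components.
MST edge set: {R1-R6, R4-R7, R3-R7, R1-R8, R2-R7, R4-R9, R1-R4, R5-R9}.
Of the listed edges, {R1-R4, R1-R8} are in the MST → 2.

2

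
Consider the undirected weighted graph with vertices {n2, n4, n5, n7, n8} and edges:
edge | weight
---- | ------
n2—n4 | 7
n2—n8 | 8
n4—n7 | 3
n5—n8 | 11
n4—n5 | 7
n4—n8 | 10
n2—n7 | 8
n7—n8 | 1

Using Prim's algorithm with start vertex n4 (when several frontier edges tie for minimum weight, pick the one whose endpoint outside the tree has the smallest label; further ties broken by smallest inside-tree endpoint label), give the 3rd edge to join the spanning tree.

Prim, starting at n4.
Step 1: cheapest edge leaving the tree is n4—n7 (3); add n7.
Step 2: cheapest edge leaving the tree is n7—n8 (1); add n8.
Step 3: cheapest edge leaving the tree is n2—n4 (7); add n2.
Step 4: cheapest edge leaving the tree is n4—n5 (7); add n5.
The 3rd edge added is n2—n4.

n2-n4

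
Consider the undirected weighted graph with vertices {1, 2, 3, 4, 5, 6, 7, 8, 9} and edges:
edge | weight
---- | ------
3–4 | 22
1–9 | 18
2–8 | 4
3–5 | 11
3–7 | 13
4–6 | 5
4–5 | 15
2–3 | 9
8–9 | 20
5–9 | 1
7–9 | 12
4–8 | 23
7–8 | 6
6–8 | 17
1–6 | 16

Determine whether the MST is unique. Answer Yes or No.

Kruskal's algorithm — process edges by increasing weight (ties by edge label):
5–9 (1): add — endpoints in different components.
2–8 (4): add — endpoints in different components.
4–6 (5): add — endpoints in different components.
7–8 (6): add — endpoints in different components.
2–3 (9): add — endpoints in different components.
3–5 (11): add — endpoints in different components.
7–9 (12): skip — 7 and 9 already connected.
3–7 (13): skip — 3 and 7 already connected.
4–5 (15): add — endpoints in different components.
1–6 (16): add — endpoints in different components.
Every non-tree edge has weight strictly greater than the heaviest edge on the tree path between its endpoints, so the MST is unique.

Yes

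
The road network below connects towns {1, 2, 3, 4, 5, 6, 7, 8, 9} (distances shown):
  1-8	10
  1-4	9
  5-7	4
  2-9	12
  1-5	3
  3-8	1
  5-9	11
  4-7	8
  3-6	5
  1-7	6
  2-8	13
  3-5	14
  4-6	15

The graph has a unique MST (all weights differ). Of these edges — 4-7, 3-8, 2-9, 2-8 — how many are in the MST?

3

Sort edges by weight, then run Kruskal:
3-8 (1): add — endpoints in different components.
1-5 (3): add — endpoints in different components.
5-7 (4): add — endpoints in different components.
3-6 (5): add — endpoints in different components.
1-7 (6): skip — 1 and 7 already connected.
4-7 (8): add — endpoints in different components.
1-4 (9): skip — 1 and 4 already connected.
1-8 (10): add — endpoints in different components.
5-9 (11): add — endpoints in different components.
2-9 (12): add — endpoints in different components.
MST edge set: {3-8, 1-5, 5-7, 3-6, 4-7, 1-8, 5-9, 2-9}.
Of the listed edges, {4-7, 3-8, 2-9} are in the MST → 3.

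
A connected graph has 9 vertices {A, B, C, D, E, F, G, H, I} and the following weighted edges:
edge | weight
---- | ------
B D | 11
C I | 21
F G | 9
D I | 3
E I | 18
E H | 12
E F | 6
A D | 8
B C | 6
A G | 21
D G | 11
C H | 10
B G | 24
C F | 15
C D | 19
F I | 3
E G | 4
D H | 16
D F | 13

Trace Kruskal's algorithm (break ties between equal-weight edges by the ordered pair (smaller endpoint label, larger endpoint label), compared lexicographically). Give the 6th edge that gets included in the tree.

Sort edges by weight, then run Kruskal:
D I (3): add — endpoints in different components.
F I (3): add — endpoints in different components.
E G (4): add — endpoints in different components.
B C (6): add — endpoints in different components.
E F (6): add — endpoints in different components.
A D (8): add — endpoints in different components.
F G (9): skip — F and G already connected.
C H (10): add — endpoints in different components.
B D (11): add — endpoints in different components.
The 6th edge added is A D.

A-D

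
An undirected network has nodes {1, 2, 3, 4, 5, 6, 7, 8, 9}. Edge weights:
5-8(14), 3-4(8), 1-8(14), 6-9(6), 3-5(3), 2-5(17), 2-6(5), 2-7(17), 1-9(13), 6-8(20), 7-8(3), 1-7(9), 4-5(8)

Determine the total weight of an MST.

61

Prim, starting at 9.
Step 1: frontier [6-9 6, 1-9 13] → take 6-9 (6); add 6.
Step 2: frontier [2-6 5, 6-8 20, 1-9 13] → take 2-6 (5); add 2.
Step 3: frontier [2-5 17, 2-7 17, 6-8 20, 1-9 13] → take 1-9 (13); add 1.
Step 4: frontier [1-7 9, 1-8 14, 2-5 17, 2-7 17, 6-8 20] → take 1-7 (9); add 7.
Step 5: frontier [1-8 14, 2-5 17, 6-8 20, 7-8 3] → take 7-8 (3); add 8.
Step 6: frontier [2-5 17, 5-8 14] → take 5-8 (14); add 5.
Step 7: frontier [3-5 3, 4-5 8] → take 3-5 (3); add 3.
Step 8: frontier [3-4 8, 4-5 8] → take 3-4 (8); add 4.
MST edges: 6-9, 2-6, 1-9, 1-7, 7-8, 5-8, 3-5, 3-4; total weight 6+5+13+9+3+14+3+8 = 61.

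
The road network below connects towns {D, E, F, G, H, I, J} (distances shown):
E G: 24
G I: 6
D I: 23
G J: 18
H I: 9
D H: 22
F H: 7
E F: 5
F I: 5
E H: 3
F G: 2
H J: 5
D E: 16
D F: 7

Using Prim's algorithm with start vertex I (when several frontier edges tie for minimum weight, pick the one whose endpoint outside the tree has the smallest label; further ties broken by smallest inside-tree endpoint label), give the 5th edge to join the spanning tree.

H-J

Prim's algorithm from I:
Step 1: frontier [F I 5, G I 6, H I 9, D I 23] → take F I (5); add F.
Step 2: frontier [F G 2, E F 5, D F 7, F H 7, G I 6, H I 9, D I 23] → take F G (2); add G.
Step 3: frontier [E F 5, D F 7, F H 7, G J 18, E G 24, H I 9, D I 23] → take E F (5); add E.
Step 4: frontier [E H 3, D E 16, D F 7, F H 7, G J 18, H I 9, D I 23] → take E H (3); add H.
Step 5: frontier [D E 16, D F 7, G J 18, H J 5, D H 22, D I 23] → take H J (5); add J.
Step 6: frontier [D E 16, D F 7, D H 22, D I 23] → take D F (7); add D.
The 5th edge added is H J.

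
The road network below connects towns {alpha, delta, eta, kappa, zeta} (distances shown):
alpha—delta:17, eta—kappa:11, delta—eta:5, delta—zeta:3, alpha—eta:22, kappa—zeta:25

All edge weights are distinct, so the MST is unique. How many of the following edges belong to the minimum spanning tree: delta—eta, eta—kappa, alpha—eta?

Kruskal: consider edges lightest-first.
delta—zeta (3): add — endpoints in different components.
delta—eta (5): add — endpoints in different components.
eta—kappa (11): add — endpoints in different components.
alpha—delta (17): add — endpoints in different components.
MST edge set: {delta—zeta, delta—eta, eta—kappa, alpha—delta}.
Of the listed edges, {delta—eta, eta—kappa} are in the MST → 2.

2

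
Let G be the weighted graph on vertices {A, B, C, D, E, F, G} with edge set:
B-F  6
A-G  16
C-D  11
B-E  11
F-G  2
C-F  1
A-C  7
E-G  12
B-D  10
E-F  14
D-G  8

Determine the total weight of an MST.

Sort edges by weight, then run Kruskal:
C-F (1): add — endpoints in different components.
F-G (2): add — endpoints in different components.
B-F (6): add — endpoints in different components.
A-C (7): add — endpoints in different components.
D-G (8): add — endpoints in different components.
B-D (10): skip — B and D already connected.
B-E (11): add — endpoints in different components.
MST edges: C-F, F-G, B-F, A-C, D-G, B-E; total weight 1+2+6+7+8+11 = 35.

35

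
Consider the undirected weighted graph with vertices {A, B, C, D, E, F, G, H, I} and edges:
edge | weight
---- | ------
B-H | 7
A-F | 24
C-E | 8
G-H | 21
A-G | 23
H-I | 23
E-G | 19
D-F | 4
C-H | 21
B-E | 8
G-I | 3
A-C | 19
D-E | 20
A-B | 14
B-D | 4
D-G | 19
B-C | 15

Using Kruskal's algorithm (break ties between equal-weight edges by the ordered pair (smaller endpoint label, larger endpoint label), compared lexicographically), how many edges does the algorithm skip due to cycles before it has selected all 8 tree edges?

2

Sort edges by weight, then run Kruskal:
G-I (3): add — endpoints in different components.
B-D (4): add — endpoints in different components.
D-F (4): add — endpoints in different components.
B-H (7): add — endpoints in different components.
B-E (8): add — endpoints in different components.
C-E (8): add — endpoints in different components.
A-B (14): add — endpoints in different components.
B-C (15): skip — B and C already connected.
A-C (19): skip — A and C already connected.
D-G (19): add — endpoints in different components.
Edges rejected before the tree was complete: 2.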